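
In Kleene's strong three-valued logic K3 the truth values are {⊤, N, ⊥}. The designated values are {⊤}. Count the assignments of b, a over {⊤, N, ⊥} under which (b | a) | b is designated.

5

Of the 9 assignments, 5 give a value in {⊤}.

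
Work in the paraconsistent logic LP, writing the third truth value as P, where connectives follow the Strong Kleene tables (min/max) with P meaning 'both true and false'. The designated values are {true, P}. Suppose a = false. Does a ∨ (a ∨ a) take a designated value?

a ∨ a = false ∨ false = false
a ∨ (a ∨ a) = false ∨ false = false
false ∉ {true, P}.

No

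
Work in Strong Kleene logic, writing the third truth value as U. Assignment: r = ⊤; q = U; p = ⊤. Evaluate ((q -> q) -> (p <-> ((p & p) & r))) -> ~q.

U

q -> q = U -> U = U  [~U | U]
p & p = ⊤ & ⊤ = ⊤
(p & p) & r = ⊤ & ⊤ = ⊤
p <-> ((p & p) & r) = ⊤ <-> ⊤ = ⊤
(q -> q) -> (p <-> ((p & p) & r)) = U -> ⊤ = ⊤
~q = ~U = U
((q -> q) -> (p <-> ((p & p) & r))) -> ~q = ⊤ -> U = U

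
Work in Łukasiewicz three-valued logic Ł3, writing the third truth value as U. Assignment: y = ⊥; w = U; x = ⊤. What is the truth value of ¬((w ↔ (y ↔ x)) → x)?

y ↔ x = ⊥ ↔ ⊤ = ⊥
w ↔ (y ↔ x) = U ↔ ⊥ = U
(w ↔ (y ↔ x)) → x = U → ⊤ = ⊤
¬((w ↔ (y ↔ x)) → x) = ¬⊤ = ⊥

⊥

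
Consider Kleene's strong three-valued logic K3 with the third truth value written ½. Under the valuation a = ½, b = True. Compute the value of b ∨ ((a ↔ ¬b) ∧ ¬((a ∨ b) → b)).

True

¬b = ¬True = False
a ↔ ¬b = ½ ↔ False = ½
a ∨ b = ½ ∨ True = True
(a ∨ b) → b = True → True = True
¬((a ∨ b) → b) = ¬True = False
(a ↔ ¬b) ∧ ¬((a ∨ b) → b) = ½ ∧ False = False
b ∨ ((a ↔ ¬b) ∧ ¬((a ∨ b) → b)) = True ∨ False = True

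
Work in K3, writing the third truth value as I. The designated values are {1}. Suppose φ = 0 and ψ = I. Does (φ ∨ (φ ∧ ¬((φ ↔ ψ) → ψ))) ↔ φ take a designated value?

Yes

φ ↔ ψ = 0 ↔ I = I
(φ ↔ ψ) → ψ = I → I = I  [¬I ∨ I]
¬((φ ↔ ψ) → ψ) = ¬I = I
φ ∧ ¬((φ ↔ ψ) → ψ) = 0 ∧ I = 0
φ ∨ (φ ∧ ¬((φ ↔ ψ) → ψ)) = 0 ∨ 0 = 0
(φ ∨ (φ ∧ ¬((φ ↔ ψ) → ψ))) ↔ φ = 0 ↔ 0 = 1
1 ∈ {1}.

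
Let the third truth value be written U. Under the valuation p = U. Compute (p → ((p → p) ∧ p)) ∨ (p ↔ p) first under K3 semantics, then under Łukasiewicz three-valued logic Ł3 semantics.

In K3: p → p = U → U = U  [¬U ∨ U]
(p → p) ∧ p = U ∧ U = U
p → ((p → p) ∧ p) = U → U = U
p ↔ p = U ↔ U = U
(p → ((p → p) ∧ p)) ∨ (p ↔ p) = U ∨ U = U
In Łukasiewicz three-valued logic Ł3: p → p = U → U = 1  [min(1, 1−½+½)]
(p → p) ∧ p = 1 ∧ U = U
p → ((p → p) ∧ p) = U → U = 1
p ↔ p = U ↔ U = 1
(p → ((p → p) ∧ p)) ∨ (p ↔ p) = 1 ∨ 1 = 1
They differ because K3 and Łukasiewicz three-valued logic Ł3 treat U differently under implication.

U; 1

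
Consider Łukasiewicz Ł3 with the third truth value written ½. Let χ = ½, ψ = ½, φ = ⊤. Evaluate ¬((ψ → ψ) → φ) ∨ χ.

ψ → ψ = ½ → ½ = ⊤
(ψ → ψ) → φ = ⊤ → ⊤ = ⊤
¬((ψ → ψ) → φ) = ¬⊤ = ⊥
¬((ψ → ψ) → φ) ∨ χ = ⊥ ∨ ½ = ½

½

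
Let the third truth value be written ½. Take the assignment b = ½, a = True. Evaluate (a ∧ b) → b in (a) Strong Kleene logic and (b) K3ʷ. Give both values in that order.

In Strong Kleene logic: a ∧ b = True ∧ ½ = ½
(a ∧ b) → b = ½ → ½ = ½  [¬½ ∨ ½]
In K3ʷ: a ∧ b = True ∧ ½ = ½
(a ∧ b) → b = ½ → ½ = ½  [any arg is the third value ⇒ result is the third value]

½; ½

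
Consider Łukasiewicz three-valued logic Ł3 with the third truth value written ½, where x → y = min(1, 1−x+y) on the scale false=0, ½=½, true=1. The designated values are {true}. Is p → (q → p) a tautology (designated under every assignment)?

Every assignment of p, q over {true, ½, false} gives a value in {true}.
In particular, with p=½, q=½: p → (q → p) = true.

Yes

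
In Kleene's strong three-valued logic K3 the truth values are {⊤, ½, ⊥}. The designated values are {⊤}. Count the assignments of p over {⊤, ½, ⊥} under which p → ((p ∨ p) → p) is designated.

p=⊤: ⊤ ✓
p=½: ½ ·
p=⊥: ⊤ ✓

2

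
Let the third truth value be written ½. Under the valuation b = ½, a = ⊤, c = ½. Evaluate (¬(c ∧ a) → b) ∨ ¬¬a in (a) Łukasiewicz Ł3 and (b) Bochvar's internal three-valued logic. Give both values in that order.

⊤; ½

In Łukasiewicz Ł3: c ∧ a = ½ ∧ ⊤ = ½
¬(c ∧ a) = ¬½ = ½
¬(c ∧ a) → b = ½ → ½ = ⊤  [min(1, 1−½+½)]
¬a = ¬⊤ = ⊥
¬¬a = ¬⊥ = ⊤
(¬(c ∧ a) → b) ∨ ¬¬a = ⊤ ∨ ⊤ = ⊤
In Bochvar's internal three-valued logic: c ∧ a = ½ ∧ ⊤ = ½
¬(c ∧ a) = ¬½ = ½
¬(c ∧ a) → b = ½ → ½ = ½  [any arg is the third value ⇒ result is the third value]
¬a = ¬⊤ = ⊥
¬¬a = ¬⊥ = ⊤
(¬(c ∧ a) → b) ∨ ¬¬a = ½ ∨ ⊤ = ½
They differ because Łukasiewicz Ł3 and Bochvar's internal three-valued logic treat ½ differently under the binary connectives.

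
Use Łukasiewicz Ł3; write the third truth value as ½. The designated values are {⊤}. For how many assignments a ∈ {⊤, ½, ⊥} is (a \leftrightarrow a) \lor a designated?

3

a=⊤: ⊤ ✓
a=½: ⊤ ✓
a=⊥: ⊤ ✓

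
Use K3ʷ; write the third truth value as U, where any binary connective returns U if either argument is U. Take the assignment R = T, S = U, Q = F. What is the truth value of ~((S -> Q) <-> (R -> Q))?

S -> Q = U -> F = U
R -> Q = T -> F = F
(S -> Q) <-> (R -> Q) = U <-> F = U
~((S -> Q) <-> (R -> Q)) = ~U = U

U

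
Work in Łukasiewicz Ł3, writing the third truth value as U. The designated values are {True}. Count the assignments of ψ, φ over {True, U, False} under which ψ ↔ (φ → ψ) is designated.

Of the 9 assignments, 5 give a value in {True}.

5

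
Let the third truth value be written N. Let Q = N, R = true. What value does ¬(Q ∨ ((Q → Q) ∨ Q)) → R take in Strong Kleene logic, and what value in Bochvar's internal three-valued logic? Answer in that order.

true; N

In Strong Kleene logic: Q → Q = N → N = N  [¬N ∨ N]
(Q → Q) ∨ Q = N ∨ N = N
Q ∨ ((Q → Q) ∨ Q) = N ∨ N = N
¬(Q ∨ ((Q → Q) ∨ Q)) = ¬N = N
¬(Q ∨ ((Q → Q) ∨ Q)) → R = N → true = true
In Bochvar's internal three-valued logic: Q → Q = N → N = N  [any arg is the third value ⇒ result is the third value]
(Q → Q) ∨ Q = N ∨ N = N
Q ∨ ((Q → Q) ∨ Q) = N ∨ N = N
¬(Q ∨ ((Q → Q) ∨ Q)) = ¬N = N
¬(Q ∨ ((Q → Q) ∨ Q)) → R = N → true = N
They differ because Strong Kleene logic and Bochvar's internal three-valued logic treat N differently under the binary connectives.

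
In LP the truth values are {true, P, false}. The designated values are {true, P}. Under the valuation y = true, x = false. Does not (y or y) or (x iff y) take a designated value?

y or y = true or true = true
not (y or y) = not true = false
x iff y = false iff true = false
not (y or y) or (x iff y) = false or false = false
false ∉ {true, P}.

No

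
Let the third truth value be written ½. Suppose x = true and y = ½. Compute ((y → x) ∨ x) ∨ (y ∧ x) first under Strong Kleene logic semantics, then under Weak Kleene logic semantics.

In Strong Kleene logic: y → x = ½ → true = true  [¬½ ∨ true]
(y → x) ∨ x = true ∨ true = true
y ∧ x = ½ ∧ true = ½
((y → x) ∨ x) ∨ (y ∧ x) = true ∨ ½ = true
In Weak Kleene logic: y → x = ½ → true = ½  [any arg is the third value ⇒ result is the third value]
(y → x) ∨ x = ½ ∨ true = ½
y ∧ x = ½ ∧ true = ½
((y → x) ∨ x) ∨ (y ∧ x) = ½ ∨ ½ = ½
They differ because Strong Kleene logic and Weak Kleene logic treat ½ differently under the binary connectives.

true; ½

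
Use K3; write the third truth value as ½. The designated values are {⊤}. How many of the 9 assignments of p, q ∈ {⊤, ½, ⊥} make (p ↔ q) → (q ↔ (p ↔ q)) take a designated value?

3

Designated under: (p=⊤, q=⊤); (p=⊤, q=⊥); (p=⊥, q=⊤).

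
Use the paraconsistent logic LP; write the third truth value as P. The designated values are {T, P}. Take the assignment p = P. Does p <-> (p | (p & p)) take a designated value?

Yes

p & p = P & P = P
p | (p & p) = P | P = P
p <-> (p | (p & p)) = P <-> P = P
P ∈ {T, P}.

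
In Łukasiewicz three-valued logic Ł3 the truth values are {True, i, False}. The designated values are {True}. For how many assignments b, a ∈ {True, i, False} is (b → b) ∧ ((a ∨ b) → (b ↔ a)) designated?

Of the 9 assignments, 5 give a value in {True}.

5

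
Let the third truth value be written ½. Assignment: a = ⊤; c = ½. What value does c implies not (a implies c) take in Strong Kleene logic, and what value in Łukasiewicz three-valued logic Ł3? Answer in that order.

½; ⊤

In Strong Kleene logic: a implies c = ⊤ implies ½ = ½  [not ⊤ or ½]
not (a implies c) = not ½ = ½
c implies not (a implies c) = ½ implies ½ = ½
In Łukasiewicz three-valued logic Ł3: a implies c = ⊤ implies ½ = ½  [min(1, 1−1+½)]
not (a implies c) = not ½ = ½
c implies not (a implies c) = ½ implies ½ = ⊤
They differ because Strong Kleene logic and Łukasiewicz three-valued logic Ł3 treat ½ differently under implication.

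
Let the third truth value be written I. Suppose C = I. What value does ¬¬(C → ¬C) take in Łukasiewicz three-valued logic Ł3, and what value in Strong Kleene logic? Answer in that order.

In Łukasiewicz three-valued logic Ł3: ¬C = ¬I = I
C → ¬C = I → I = True
¬(C → ¬C) = ¬True = False
¬¬(C → ¬C) = ¬False = True
In Strong Kleene logic: ¬C = ¬I = I
C → ¬C = I → I = I  [¬I ∨ I]
¬(C → ¬C) = ¬I = I
¬¬(C → ¬C) = ¬I = I
They differ because Łukasiewicz three-valued logic Ł3 and Strong Kleene logic treat I differently under implication.

True; I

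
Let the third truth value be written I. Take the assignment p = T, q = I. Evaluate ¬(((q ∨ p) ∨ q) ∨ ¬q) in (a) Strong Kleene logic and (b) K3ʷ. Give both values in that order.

In Strong Kleene logic: q ∨ p = I ∨ T = T
(q ∨ p) ∨ q = T ∨ I = T
¬q = ¬I = I
((q ∨ p) ∨ q) ∨ ¬q = T ∨ I = T
¬(((q ∨ p) ∨ q) ∨ ¬q) = ¬T = F
In K3ʷ: q ∨ p = I ∨ T = I
(q ∨ p) ∨ q = I ∨ I = I
¬q = ¬I = I
((q ∨ p) ∨ q) ∨ ¬q = I ∨ I = I
¬(((q ∨ p) ∨ q) ∨ ¬q) = ¬I = I
They differ because Strong Kleene logic and K3ʷ treat I differently under the binary connectives.

F; I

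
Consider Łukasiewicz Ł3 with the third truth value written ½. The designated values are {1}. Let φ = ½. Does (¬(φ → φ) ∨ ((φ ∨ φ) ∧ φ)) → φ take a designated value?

φ → φ = ½ → ½ = 1  [min(1, 1−½+½)]
¬(φ → φ) = ¬1 = 0
φ ∨ φ = ½ ∨ ½ = ½
(φ ∨ φ) ∧ φ = ½ ∧ ½ = ½
¬(φ → φ) ∨ ((φ ∨ φ) ∧ φ) = 0 ∨ ½ = ½
(¬(φ → φ) ∨ ((φ ∨ φ) ∧ φ)) → φ = ½ → ½ = 1
1 ∈ {1}.

Yes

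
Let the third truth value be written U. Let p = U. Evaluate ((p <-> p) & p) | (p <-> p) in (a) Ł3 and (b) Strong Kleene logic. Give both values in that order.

1; U

In Ł3: p <-> p = U <-> U = 1  [1 − |½−½|]
(p <-> p) & p = 1 & U = U
p <-> p = U <-> U = 1
((p <-> p) & p) | (p <-> p) = U | 1 = 1
In Strong Kleene logic: p <-> p = U <-> U = U
(p <-> p) & p = U & U = U
p <-> p = U <-> U = U
((p <-> p) & p) | (p <-> p) = U | U = U
They differ because Ł3 and Strong Kleene logic treat U differently under implication.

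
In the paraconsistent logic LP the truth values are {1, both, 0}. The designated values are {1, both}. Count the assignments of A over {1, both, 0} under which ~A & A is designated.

A=1: 0 ·
A=both: both ✓
A=0: 0 ·

1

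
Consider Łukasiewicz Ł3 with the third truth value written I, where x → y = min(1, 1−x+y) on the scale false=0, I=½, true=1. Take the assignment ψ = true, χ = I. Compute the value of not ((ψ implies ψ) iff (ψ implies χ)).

I

ψ implies ψ = true implies true = true
ψ implies χ = true implies I = I  [min(1, 1−1+½)]
(ψ implies ψ) iff (ψ implies χ) = true iff I = I
not ((ψ implies ψ) iff (ψ implies χ)) = not I = I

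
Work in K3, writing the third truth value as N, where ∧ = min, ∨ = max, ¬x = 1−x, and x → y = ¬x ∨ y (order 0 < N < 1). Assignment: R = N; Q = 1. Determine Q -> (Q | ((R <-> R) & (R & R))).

1

R <-> R = N <-> N = N
R & R = N & N = N
(R <-> R) & (R & R) = N & N = N
Q | ((R <-> R) & (R & R)) = 1 | N = 1
Q -> (Q | ((R <-> R) & (R & R))) = 1 -> 1 = 1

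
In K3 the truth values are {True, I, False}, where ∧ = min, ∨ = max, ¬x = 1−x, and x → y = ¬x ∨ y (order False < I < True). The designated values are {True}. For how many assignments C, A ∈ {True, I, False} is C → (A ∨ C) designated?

7

Of the 9 assignments, 7 give a value in {True}.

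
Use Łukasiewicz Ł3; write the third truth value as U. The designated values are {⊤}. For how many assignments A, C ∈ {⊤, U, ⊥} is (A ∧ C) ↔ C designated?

Of the 9 assignments, 6 give a value in {⊤}.

6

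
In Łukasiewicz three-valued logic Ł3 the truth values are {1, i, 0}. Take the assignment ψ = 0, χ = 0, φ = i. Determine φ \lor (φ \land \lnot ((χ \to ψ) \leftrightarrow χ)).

i

χ \to ψ = 0 \to 0 = 1
(χ \to ψ) \leftrightarrow χ = 1 \leftrightarrow 0 = 0
\lnot ((χ \to ψ) \leftrightarrow χ) = \lnot 0 = 1
φ \land \lnot ((χ \to ψ) \leftrightarrow χ) = i \land 1 = i
φ \lor (φ \land \lnot ((χ \to ψ) \leftrightarrow χ)) = i \lor i = i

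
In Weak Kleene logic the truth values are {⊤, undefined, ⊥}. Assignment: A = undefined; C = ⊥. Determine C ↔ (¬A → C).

¬A = ¬undefined = undefined
¬A → C = undefined → ⊥ = undefined
C ↔ (¬A → C) = ⊥ ↔ undefined = undefined

undefined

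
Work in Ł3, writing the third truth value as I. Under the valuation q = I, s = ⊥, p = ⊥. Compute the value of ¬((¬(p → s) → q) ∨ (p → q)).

⊥

p → s = ⊥ → ⊥ = ⊤
¬(p → s) = ¬⊤ = ⊥
¬(p → s) → q = ⊥ → I = ⊤  [min(1, 1−0+½)]
p → q = ⊥ → I = ⊤
(¬(p → s) → q) ∨ (p → q) = ⊤ ∨ ⊤ = ⊤
¬((¬(p → s) → q) ∨ (p → q)) = ¬⊤ = ⊥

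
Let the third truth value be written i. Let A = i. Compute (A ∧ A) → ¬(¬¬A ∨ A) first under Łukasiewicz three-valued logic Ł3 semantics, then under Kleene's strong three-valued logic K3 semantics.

In Łukasiewicz three-valued logic Ł3: A ∧ A = i ∧ i = i
¬A = ¬i = i
¬¬A = ¬i = i
¬¬A ∨ A = i ∨ i = i
¬(¬¬A ∨ A) = ¬i = i
(A ∧ A) → ¬(¬¬A ∨ A) = i → i = True
In Kleene's strong three-valued logic K3: A ∧ A = i ∧ i = i
¬A = ¬i = i
¬¬A = ¬i = i
¬¬A ∨ A = i ∨ i = i
¬(¬¬A ∨ A) = ¬i = i
(A ∧ A) → ¬(¬¬A ∨ A) = i → i = i  [¬i ∨ i]
They differ because Łukasiewicz three-valued logic Ł3 and Kleene's strong three-valued logic K3 treat i differently under implication.

True; i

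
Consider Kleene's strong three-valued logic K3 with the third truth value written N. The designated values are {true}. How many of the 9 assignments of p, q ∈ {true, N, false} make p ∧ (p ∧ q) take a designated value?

1

Designated under: (p=true, q=true).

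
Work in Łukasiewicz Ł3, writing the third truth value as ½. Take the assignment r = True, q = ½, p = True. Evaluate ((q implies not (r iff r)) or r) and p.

r iff r = True iff True = True
not (r iff r) = not True = False
q implies not (r iff r) = ½ implies False = ½  [min(1, 1−½+0)]
(q implies not (r iff r)) or r = ½ or True = True
((q implies not (r iff r)) or r) and p = True and True = True

True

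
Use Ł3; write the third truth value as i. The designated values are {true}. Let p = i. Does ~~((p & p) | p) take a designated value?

p & p = i & i = i
(p & p) | p = i | i = i
~((p & p) | p) = ~i = i
~~((p & p) | p) = ~i = i
i ∉ {true}.

No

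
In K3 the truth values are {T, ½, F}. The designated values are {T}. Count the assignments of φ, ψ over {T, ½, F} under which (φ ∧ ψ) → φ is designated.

7

Of the 9 assignments, 7 give a value in {T}.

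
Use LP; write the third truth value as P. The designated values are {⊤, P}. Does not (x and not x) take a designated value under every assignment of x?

Every assignment of x over {⊤, P, ⊥} gives a value in {⊤, P}.
In particular, with x=P: not (x and not x) = P.

Yes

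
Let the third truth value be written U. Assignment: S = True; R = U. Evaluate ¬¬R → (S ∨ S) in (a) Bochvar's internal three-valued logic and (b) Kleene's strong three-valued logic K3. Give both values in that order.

U; True

In Bochvar's internal three-valued logic: ¬R = ¬U = U
¬¬R = ¬U = U
S ∨ S = True ∨ True = True
¬¬R → (S ∨ S) = U → True = U  [any arg is the third value ⇒ result is the third value]
In Kleene's strong three-valued logic K3: ¬R = ¬U = U
¬¬R = ¬U = U
S ∨ S = True ∨ True = True
¬¬R → (S ∨ S) = U → True = True  [¬U ∨ True]
They differ because Bochvar's internal three-valued logic and Kleene's strong three-valued logic K3 treat U differently under the binary connectives.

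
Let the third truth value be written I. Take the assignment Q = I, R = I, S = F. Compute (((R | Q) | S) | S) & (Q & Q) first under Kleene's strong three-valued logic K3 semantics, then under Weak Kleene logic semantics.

I; I

In Kleene's strong three-valued logic K3: R | Q = I | I = I
(R | Q) | S = I | F = I
((R | Q) | S) | S = I | F = I
Q & Q = I & I = I
(((R | Q) | S) | S) & (Q & Q) = I & I = I
In Weak Kleene logic: R | Q = I | I = I
(R | Q) | S = I | F = I
((R | Q) | S) | S = I | F = I
Q & Q = I & I = I
(((R | Q) | S) | S) & (Q & Q) = I & I = I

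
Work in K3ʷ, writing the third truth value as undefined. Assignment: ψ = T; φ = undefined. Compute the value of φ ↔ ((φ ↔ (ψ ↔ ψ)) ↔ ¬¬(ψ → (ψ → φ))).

undefined

ψ ↔ ψ = T ↔ T = T
φ ↔ (ψ ↔ ψ) = undefined ↔ T = undefined
ψ → φ = T → undefined = undefined
ψ → (ψ → φ) = T → undefined = undefined
¬(ψ → (ψ → φ)) = ¬undefined = undefined
¬¬(ψ → (ψ → φ)) = ¬undefined = undefined
(φ ↔ (ψ ↔ ψ)) ↔ ¬¬(ψ → (ψ → φ)) = undefined ↔ undefined = undefined
φ ↔ ((φ ↔ (ψ ↔ ψ)) ↔ ¬¬(ψ → (ψ → φ))) = undefined ↔ undefined = undefined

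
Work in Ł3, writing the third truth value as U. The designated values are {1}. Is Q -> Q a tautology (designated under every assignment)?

Every assignment of Q over {1, U, 0} gives a value in {1}.
In particular, with Q=U: Q -> Q = 1.

Yes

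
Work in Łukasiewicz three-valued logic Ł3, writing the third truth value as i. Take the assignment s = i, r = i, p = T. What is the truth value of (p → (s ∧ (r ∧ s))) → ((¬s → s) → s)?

T

r ∧ s = i ∧ i = i
s ∧ (r ∧ s) = i ∧ i = i
p → (s ∧ (r ∧ s)) = T → i = i  [min(1, 1−1+½)]
¬s = ¬i = i
¬s → s = i → i = T
(¬s → s) → s = T → i = i
(p → (s ∧ (r ∧ s))) → ((¬s → s) → s) = i → i = T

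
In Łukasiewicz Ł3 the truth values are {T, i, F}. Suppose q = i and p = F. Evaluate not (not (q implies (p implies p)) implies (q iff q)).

F

p implies p = F implies F = T
q implies (p implies p) = i implies T = T  [min(1, 1−½+1)]
not (q implies (p implies p)) = not T = F
q iff q = i iff i = T
not (q implies (p implies p)) implies (q iff q) = F implies T = T
not (not (q implies (p implies p)) implies (q iff q)) = not T = F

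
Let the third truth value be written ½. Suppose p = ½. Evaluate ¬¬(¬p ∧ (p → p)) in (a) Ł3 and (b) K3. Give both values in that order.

In Ł3: ¬p = ¬½ = ½
p → p = ½ → ½ = T  [min(1, 1−½+½)]
¬p ∧ (p → p) = ½ ∧ T = ½
¬(¬p ∧ (p → p)) = ¬½ = ½
¬¬(¬p ∧ (p → p)) = ¬½ = ½
In K3: ¬p = ¬½ = ½
p → p = ½ → ½ = ½  [¬½ ∨ ½]
¬p ∧ (p → p) = ½ ∧ ½ = ½
¬(¬p ∧ (p → p)) = ¬½ = ½
¬¬(¬p ∧ (p → p)) = ¬½ = ½

½; ½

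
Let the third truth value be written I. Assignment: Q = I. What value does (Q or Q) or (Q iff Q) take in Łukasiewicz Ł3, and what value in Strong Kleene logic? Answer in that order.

True; I

In Łukasiewicz Ł3: Q or Q = I or I = I
Q iff Q = I iff I = True  [1 − |½−½|]
(Q or Q) or (Q iff Q) = I or True = True
In Strong Kleene logic: Q or Q = I or I = I
Q iff Q = I iff I = I
(Q or Q) or (Q iff Q) = I or I = I
They differ because Łukasiewicz Ł3 and Strong Kleene logic treat I differently under implication.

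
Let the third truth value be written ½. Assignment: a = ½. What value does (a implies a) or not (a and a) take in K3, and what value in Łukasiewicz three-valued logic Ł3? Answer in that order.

½; true

In K3: a implies a = ½ implies ½ = ½  [not ½ or ½]
a and a = ½ and ½ = ½
not (a and a) = not ½ = ½
(a implies a) or not (a and a) = ½ or ½ = ½
In Łukasiewicz three-valued logic Ł3: a implies a = ½ implies ½ = true
a and a = ½ and ½ = ½
not (a and a) = not ½ = ½
(a implies a) or not (a and a) = true or ½ = true
They differ because K3 and Łukasiewicz three-valued logic Ł3 treat ½ differently under implication.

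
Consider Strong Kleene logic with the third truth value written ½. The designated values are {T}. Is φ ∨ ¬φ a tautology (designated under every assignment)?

Countermodel: φ=½ gives ½, which is not designated.

No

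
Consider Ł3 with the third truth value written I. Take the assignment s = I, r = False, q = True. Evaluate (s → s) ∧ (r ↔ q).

s → s = I → I = True  [min(1, 1−½+½)]
r ↔ q = False ↔ True = False
(s → s) ∧ (r ↔ q) = True ∧ False = False

False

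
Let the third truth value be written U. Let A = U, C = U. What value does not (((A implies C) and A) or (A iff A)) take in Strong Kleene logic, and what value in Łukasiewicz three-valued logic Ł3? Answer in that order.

U; false

In Strong Kleene logic: A implies C = U implies U = U  [not U or U]
(A implies C) and A = U and U = U
A iff A = U iff U = U
((A implies C) and A) or (A iff A) = U or U = U
not (((A implies C) and A) or (A iff A)) = not U = U
In Łukasiewicz three-valued logic Ł3: A implies C = U implies U = true
(A implies C) and A = true and U = U
A iff A = U iff U = true
((A implies C) and A) or (A iff A) = U or true = true
not (((A implies C) and A) or (A iff A)) = not true = false
They differ because Strong Kleene logic and Łukasiewicz three-valued logic Ł3 treat U differently under implication.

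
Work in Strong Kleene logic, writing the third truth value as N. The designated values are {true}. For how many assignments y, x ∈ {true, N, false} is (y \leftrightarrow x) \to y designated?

Designated under: (y=true, x=true); (y=true, x=N); (y=true, x=false); (y=false, x=true).

4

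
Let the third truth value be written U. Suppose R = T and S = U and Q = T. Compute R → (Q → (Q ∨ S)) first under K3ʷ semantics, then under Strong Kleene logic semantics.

U; T

In K3ʷ: Q ∨ S = T ∨ U = U
Q → (Q ∨ S) = T → U = U  [any arg is the third value ⇒ result is the third value]
R → (Q → (Q ∨ S)) = T → U = U
In Strong Kleene logic: Q ∨ S = T ∨ U = T
Q → (Q ∨ S) = T → T = T
R → (Q → (Q ∨ S)) = T → T = T
They differ because K3ʷ and Strong Kleene logic treat U differently under the binary connectives.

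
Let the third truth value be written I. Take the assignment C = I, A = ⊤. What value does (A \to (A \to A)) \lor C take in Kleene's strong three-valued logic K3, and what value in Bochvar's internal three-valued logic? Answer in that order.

In Kleene's strong three-valued logic K3: A \to A = ⊤ \to ⊤ = ⊤
A \to (A \to A) = ⊤ \to ⊤ = ⊤
(A \to (A \to A)) \lor C = ⊤ \lor I = ⊤
In Bochvar's internal three-valued logic: A \to A = ⊤ \to ⊤ = ⊤
A \to (A \to A) = ⊤ \to ⊤ = ⊤
(A \to (A \to A)) \lor C = ⊤ \lor I = I
They differ because Kleene's strong three-valued logic K3 and Bochvar's internal three-valued logic treat I differently under the binary connectives.

⊤; I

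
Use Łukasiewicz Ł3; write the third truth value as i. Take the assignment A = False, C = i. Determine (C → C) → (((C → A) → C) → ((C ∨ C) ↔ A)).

i

C → C = i → i = True  [min(1, 1−½+½)]
C → A = i → False = i
(C → A) → C = i → i = True
C ∨ C = i ∨ i = i
(C ∨ C) ↔ A = i ↔ False = i
((C → A) → C) → ((C ∨ C) ↔ A) = True → i = i
(C → C) → (((C → A) → C) → ((C ∨ C) ↔ A)) = True → i = i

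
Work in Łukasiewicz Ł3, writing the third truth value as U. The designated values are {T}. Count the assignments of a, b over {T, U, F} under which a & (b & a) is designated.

1

Designated under: (a=T, b=T).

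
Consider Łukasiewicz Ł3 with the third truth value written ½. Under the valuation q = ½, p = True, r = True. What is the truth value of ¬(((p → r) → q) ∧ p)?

½

p → r = True → True = True
(p → r) → q = True → ½ = ½  [min(1, 1−1+½)]
((p → r) → q) ∧ p = ½ ∧ True = ½
¬(((p → r) → q) ∧ p) = ¬½ = ½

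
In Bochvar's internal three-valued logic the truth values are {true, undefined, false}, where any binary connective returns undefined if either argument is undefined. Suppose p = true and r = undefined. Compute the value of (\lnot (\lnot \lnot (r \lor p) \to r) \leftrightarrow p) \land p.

r \lor p = undefined \lor true = undefined
\lnot (r \lor p) = \lnot undefined = undefined
\lnot \lnot (r \lor p) = \lnot undefined = undefined
\lnot \lnot (r \lor p) \to r = undefined \to undefined = undefined  [any arg is the third value ⇒ result is the third value]
\lnot (\lnot \lnot (r \lor p) \to r) = \lnot undefined = undefined
\lnot (\lnot \lnot (r \lor p) \to r) \leftrightarrow p = undefined \leftrightarrow true = undefined
(\lnot (\lnot \lnot (r \lor p) \to r) \leftrightarrow p) \land p = undefined \land true = undefined

undefined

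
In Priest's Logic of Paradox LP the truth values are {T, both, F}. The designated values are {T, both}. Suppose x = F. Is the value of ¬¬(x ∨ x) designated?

No

x ∨ x = F ∨ F = F
¬(x ∨ x) = ¬F = T
¬¬(x ∨ x) = ¬T = F
F ∉ {T, both}.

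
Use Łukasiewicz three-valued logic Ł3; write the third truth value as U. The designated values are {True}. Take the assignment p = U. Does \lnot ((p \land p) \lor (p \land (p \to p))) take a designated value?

p \land p = U \land U = U
p \to p = U \to U = True
p \land (p \to p) = U \land True = U
(p \land p) \lor (p \land (p \to p)) = U \lor U = U
\lnot ((p \land p) \lor (p \land (p \to p))) = \lnot U = U
U ∉ {True}.

No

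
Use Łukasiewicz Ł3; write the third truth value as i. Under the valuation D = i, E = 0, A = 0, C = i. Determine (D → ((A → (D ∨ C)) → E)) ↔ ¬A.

D ∨ C = i ∨ i = i
A → (D ∨ C) = 0 → i = 1  [min(1, 1−0+½)]
(A → (D ∨ C)) → E = 1 → 0 = 0
D → ((A → (D ∨ C)) → E) = i → 0 = i
¬A = ¬0 = 1
(D → ((A → (D ∨ C)) → E)) ↔ ¬A = i ↔ 1 = i

i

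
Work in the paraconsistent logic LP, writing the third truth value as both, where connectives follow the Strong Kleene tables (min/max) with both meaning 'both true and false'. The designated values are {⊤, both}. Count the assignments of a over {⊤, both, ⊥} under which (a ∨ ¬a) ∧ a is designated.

2

a=⊤: ⊤ ✓
a=both: both ✓
a=⊥: ⊥ ·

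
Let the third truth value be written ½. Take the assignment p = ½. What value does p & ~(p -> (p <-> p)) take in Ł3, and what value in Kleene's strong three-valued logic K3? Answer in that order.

false; ½

In Ł3: p <-> p = ½ <-> ½ = true  [1 − |½−½|]
p -> (p <-> p) = ½ -> true = true
~(p -> (p <-> p)) = ~true = false
p & ~(p -> (p <-> p)) = ½ & false = false
In Kleene's strong three-valued logic K3: p <-> p = ½ <-> ½ = ½
p -> (p <-> p) = ½ -> ½ = ½
~(p -> (p <-> p)) = ~½ = ½
p & ~(p -> (p <-> p)) = ½ & ½ = ½
They differ because Ł3 and Kleene's strong three-valued logic K3 treat ½ differently under implication.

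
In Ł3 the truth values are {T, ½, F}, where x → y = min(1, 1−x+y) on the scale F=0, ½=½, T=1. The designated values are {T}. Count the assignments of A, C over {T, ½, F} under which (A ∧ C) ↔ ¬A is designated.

3

Designated under: (A=T, C=F); (A=½, C=T); (A=½, C=½).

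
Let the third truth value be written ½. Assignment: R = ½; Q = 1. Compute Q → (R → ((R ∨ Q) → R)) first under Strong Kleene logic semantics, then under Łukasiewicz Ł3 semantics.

½; 1

In Strong Kleene logic: R ∨ Q = ½ ∨ 1 = 1
(R ∨ Q) → R = 1 → ½ = ½
R → ((R ∨ Q) → R) = ½ → ½ = ½
Q → (R → ((R ∨ Q) → R)) = 1 → ½ = ½
In Łukasiewicz Ł3: R ∨ Q = ½ ∨ 1 = 1
(R ∨ Q) → R = 1 → ½ = ½  [min(1, 1−1+½)]
R → ((R ∨ Q) → R) = ½ → ½ = 1
Q → (R → ((R ∨ Q) → R)) = 1 → 1 = 1
They differ because Strong Kleene logic and Łukasiewicz Ł3 treat ½ differently under implication.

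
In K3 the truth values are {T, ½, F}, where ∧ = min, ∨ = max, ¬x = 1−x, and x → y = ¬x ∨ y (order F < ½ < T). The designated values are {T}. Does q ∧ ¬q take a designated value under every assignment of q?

No

Countermodel: q=T gives F, which is not designated.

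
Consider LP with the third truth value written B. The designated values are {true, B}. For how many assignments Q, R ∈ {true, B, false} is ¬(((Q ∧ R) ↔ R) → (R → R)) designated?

Designated under: (Q=true, R=B); (Q=B, R=B); (Q=false, R=B).

3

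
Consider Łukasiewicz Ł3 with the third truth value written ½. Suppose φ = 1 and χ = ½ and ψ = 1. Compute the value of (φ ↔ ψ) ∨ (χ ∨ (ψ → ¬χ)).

φ ↔ ψ = 1 ↔ 1 = 1
¬χ = ¬½ = ½
ψ → ¬χ = 1 → ½ = ½
χ ∨ (ψ → ¬χ) = ½ ∨ ½ = ½
(φ ↔ ψ) ∨ (χ ∨ (ψ → ¬χ)) = 1 ∨ ½ = 1

1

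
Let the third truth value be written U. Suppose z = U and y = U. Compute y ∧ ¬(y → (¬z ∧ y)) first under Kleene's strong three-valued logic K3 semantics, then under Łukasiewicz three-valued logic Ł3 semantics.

U; false

In Kleene's strong three-valued logic K3: ¬z = ¬U = U
¬z ∧ y = U ∧ U = U
y → (¬z ∧ y) = U → U = U  [¬U ∨ U]
¬(y → (¬z ∧ y)) = ¬U = U
y ∧ ¬(y → (¬z ∧ y)) = U ∧ U = U
In Łukasiewicz three-valued logic Ł3: ¬z = ¬U = U
¬z ∧ y = U ∧ U = U
y → (¬z ∧ y) = U → U = true
¬(y → (¬z ∧ y)) = ¬true = false
y ∧ ¬(y → (¬z ∧ y)) = U ∧ false = false
They differ because Kleene's strong three-valued logic K3 and Łukasiewicz three-valued logic Ł3 treat U differently under implication.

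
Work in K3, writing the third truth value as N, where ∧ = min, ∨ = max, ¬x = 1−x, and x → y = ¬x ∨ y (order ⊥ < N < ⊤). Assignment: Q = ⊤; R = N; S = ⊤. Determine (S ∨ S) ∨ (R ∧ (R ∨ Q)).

⊤

S ∨ S = ⊤ ∨ ⊤ = ⊤
R ∨ Q = N ∨ ⊤ = ⊤
R ∧ (R ∨ Q) = N ∧ ⊤ = N
(S ∨ S) ∨ (R ∧ (R ∨ Q)) = ⊤ ∨ N = ⊤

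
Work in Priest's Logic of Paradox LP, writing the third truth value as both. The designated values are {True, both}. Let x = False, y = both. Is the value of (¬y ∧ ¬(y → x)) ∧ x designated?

¬y = ¬both = both
y → x = both → False = both  [¬both ∨ False]
¬(y → x) = ¬both = both
¬y ∧ ¬(y → x) = both ∧ both = both
(¬y ∧ ¬(y → x)) ∧ x = both ∧ False = False
False ∉ {True, both}.

No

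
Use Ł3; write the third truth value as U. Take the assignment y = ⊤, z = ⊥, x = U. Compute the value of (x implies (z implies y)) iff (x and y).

U

z implies y = ⊥ implies ⊤ = ⊤
x implies (z implies y) = U implies ⊤ = ⊤  [min(1, 1−½+1)]
x and y = U and ⊤ = U
(x implies (z implies y)) iff (x and y) = ⊤ iff U = U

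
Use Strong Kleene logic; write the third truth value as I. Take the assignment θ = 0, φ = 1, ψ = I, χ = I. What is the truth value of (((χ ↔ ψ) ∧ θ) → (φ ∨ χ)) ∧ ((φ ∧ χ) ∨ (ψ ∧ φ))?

χ ↔ ψ = I ↔ I = I
(χ ↔ ψ) ∧ θ = I ∧ 0 = 0
φ ∨ χ = 1 ∨ I = 1
((χ ↔ ψ) ∧ θ) → (φ ∨ χ) = 0 → 1 = 1
φ ∧ χ = 1 ∧ I = I
ψ ∧ φ = I ∧ 1 = I
(φ ∧ χ) ∨ (ψ ∧ φ) = I ∨ I = I
(((χ ↔ ψ) ∧ θ) → (φ ∨ χ)) ∧ ((φ ∧ χ) ∨ (ψ ∧ φ)) = 1 ∧ I = I

I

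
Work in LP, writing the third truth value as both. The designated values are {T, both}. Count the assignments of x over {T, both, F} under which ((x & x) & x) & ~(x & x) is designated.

x=T: F ·
x=both: both ✓
x=F: F ·

1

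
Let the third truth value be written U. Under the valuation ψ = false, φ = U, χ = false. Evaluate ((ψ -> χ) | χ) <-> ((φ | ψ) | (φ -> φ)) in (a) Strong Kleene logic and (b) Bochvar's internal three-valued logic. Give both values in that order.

U; U

In Strong Kleene logic: ψ -> χ = false -> false = true
(ψ -> χ) | χ = true | false = true
φ | ψ = U | false = U
φ -> φ = U -> U = U  [~U | U]
(φ | ψ) | (φ -> φ) = U | U = U
((ψ -> χ) | χ) <-> ((φ | ψ) | (φ -> φ)) = true <-> U = U
In Bochvar's internal three-valued logic: ψ -> χ = false -> false = true
(ψ -> χ) | χ = true | false = true
φ | ψ = U | false = U
φ -> φ = U -> U = U  [any arg is the third value ⇒ result is the third value]
(φ | ψ) | (φ -> φ) = U | U = U
((ψ -> χ) | χ) <-> ((φ | ψ) | (φ -> φ)) = true <-> U = U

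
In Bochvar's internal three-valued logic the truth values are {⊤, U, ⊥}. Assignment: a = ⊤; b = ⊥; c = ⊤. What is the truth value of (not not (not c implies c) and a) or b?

⊤

not c = not ⊤ = ⊥
not c implies c = ⊥ implies ⊤ = ⊤
not (not c implies c) = not ⊤ = ⊥
not not (not c implies c) = not ⊥ = ⊤
not not (not c implies c) and a = ⊤ and ⊤ = ⊤
(not not (not c implies c) and a) or b = ⊤ or ⊥ = ⊤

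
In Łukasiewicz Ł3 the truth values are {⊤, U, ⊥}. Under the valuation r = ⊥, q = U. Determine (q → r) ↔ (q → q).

q → r = U → ⊥ = U  [min(1, 1−½+0)]
q → q = U → U = ⊤
(q → r) ↔ (q → q) = U ↔ ⊤ = U

U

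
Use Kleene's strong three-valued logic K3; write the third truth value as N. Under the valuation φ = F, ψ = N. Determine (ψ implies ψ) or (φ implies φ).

ψ implies ψ = N implies N = N  [not N or N]
φ implies φ = F implies F = T
(ψ implies ψ) or (φ implies φ) = N or T = T

T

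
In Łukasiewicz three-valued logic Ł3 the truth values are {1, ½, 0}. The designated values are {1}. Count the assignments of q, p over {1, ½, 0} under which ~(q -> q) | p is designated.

3

Designated under: (q=1, p=1); (q=½, p=1); (q=0, p=1).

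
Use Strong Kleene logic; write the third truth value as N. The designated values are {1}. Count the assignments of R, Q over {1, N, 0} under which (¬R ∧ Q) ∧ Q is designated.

1

Designated under: (R=0, Q=1).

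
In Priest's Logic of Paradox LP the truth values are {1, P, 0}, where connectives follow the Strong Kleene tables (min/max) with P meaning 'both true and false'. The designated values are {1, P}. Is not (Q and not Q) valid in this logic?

Yes

Every assignment of Q over {1, P, 0} gives a value in {1, P}.
In particular, with Q=P: not (Q and not Q) = P.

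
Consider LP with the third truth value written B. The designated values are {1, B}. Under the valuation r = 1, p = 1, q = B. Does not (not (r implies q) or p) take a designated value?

r implies q = 1 implies B = B  [not 1 or B]
not (r implies q) = not B = B
not (r implies q) or p = B or 1 = 1
not (not (r implies q) or p) = not 1 = 0
0 ∉ {1, B}.

No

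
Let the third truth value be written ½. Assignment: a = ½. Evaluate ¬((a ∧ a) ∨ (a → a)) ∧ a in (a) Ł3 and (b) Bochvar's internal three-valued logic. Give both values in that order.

⊥; ½

In Ł3: a ∧ a = ½ ∧ ½ = ½
a → a = ½ → ½ = ⊤
(a ∧ a) ∨ (a → a) = ½ ∨ ⊤ = ⊤
¬((a ∧ a) ∨ (a → a)) = ¬⊤ = ⊥
¬((a ∧ a) ∨ (a → a)) ∧ a = ⊥ ∧ ½ = ⊥
In Bochvar's internal three-valued logic: a ∧ a = ½ ∧ ½ = ½
a → a = ½ → ½ = ½
(a ∧ a) ∨ (a → a) = ½ ∨ ½ = ½
¬((a ∧ a) ∨ (a → a)) = ¬½ = ½
¬((a ∧ a) ∨ (a → a)) ∧ a = ½ ∧ ½ = ½
They differ because Ł3 and Bochvar's internal three-valued logic treat ½ differently under the binary connectives.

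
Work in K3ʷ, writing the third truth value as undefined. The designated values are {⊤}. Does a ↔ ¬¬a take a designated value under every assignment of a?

No

Countermodel: a=undefined gives undefined, which is not designated.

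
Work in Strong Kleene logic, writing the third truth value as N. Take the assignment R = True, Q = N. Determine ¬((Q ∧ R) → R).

Q ∧ R = N ∧ True = N
(Q ∧ R) → R = N → True = True  [¬N ∨ True]
¬((Q ∧ R) → R) = ¬True = False

False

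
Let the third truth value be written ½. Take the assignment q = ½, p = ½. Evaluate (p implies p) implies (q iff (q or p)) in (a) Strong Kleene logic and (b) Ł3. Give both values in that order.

In Strong Kleene logic: p implies p = ½ implies ½ = ½
q or p = ½ or ½ = ½
q iff (q or p) = ½ iff ½ = ½
(p implies p) implies (q iff (q or p)) = ½ implies ½ = ½
In Ł3: p implies p = ½ implies ½ = True  [min(1, 1−½+½)]
q or p = ½ or ½ = ½
q iff (q or p) = ½ iff ½ = True
(p implies p) implies (q iff (q or p)) = True implies True = True
They differ because Strong Kleene logic and Ł3 treat ½ differently under implication.

½; True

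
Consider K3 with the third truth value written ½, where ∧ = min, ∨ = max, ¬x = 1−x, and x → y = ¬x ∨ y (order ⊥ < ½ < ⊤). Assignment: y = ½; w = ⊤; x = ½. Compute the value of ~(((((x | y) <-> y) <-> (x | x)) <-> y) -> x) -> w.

x | y = ½ | ½ = ½
(x | y) <-> y = ½ <-> ½ = ½
x | x = ½ | ½ = ½
((x | y) <-> y) <-> (x | x) = ½ <-> ½ = ½
(((x | y) <-> y) <-> (x | x)) <-> y = ½ <-> ½ = ½
((((x | y) <-> y) <-> (x | x)) <-> y) -> x = ½ -> ½ = ½
~(((((x | y) <-> y) <-> (x | x)) <-> y) -> x) = ~½ = ½
~(((((x | y) <-> y) <-> (x | x)) <-> y) -> x) -> w = ½ -> ⊤ = ⊤

⊤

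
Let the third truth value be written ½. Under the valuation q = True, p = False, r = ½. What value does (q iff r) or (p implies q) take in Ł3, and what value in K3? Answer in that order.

In Ł3: q iff r = True iff ½ = ½  [1 − |1−½|]
p implies q = False implies True = True
(q iff r) or (p implies q) = ½ or True = True
In K3: q iff r = True iff ½ = ½
p implies q = False implies True = True
(q iff r) or (p implies q) = ½ or True = True

True; True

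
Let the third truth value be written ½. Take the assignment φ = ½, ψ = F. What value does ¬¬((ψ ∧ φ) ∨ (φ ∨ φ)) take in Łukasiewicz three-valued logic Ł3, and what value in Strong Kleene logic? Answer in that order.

½; ½

In Łukasiewicz three-valued logic Ł3: ψ ∧ φ = F ∧ ½ = F
φ ∨ φ = ½ ∨ ½ = ½
(ψ ∧ φ) ∨ (φ ∨ φ) = F ∨ ½ = ½
¬((ψ ∧ φ) ∨ (φ ∨ φ)) = ¬½ = ½
¬¬((ψ ∧ φ) ∨ (φ ∨ φ)) = ¬½ = ½
In Strong Kleene logic: ψ ∧ φ = F ∧ ½ = F
φ ∨ φ = ½ ∨ ½ = ½
(ψ ∧ φ) ∨ (φ ∨ φ) = F ∨ ½ = ½
¬((ψ ∧ φ) ∨ (φ ∨ φ)) = ¬½ = ½
¬¬((ψ ∧ φ) ∨ (φ ∨ φ)) = ¬½ = ½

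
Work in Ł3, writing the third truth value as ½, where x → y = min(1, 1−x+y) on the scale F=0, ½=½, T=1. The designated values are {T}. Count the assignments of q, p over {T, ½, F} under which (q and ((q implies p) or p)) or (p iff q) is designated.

Designated under: (q=T, p=T); (q=½, p=½); (q=F, p=F).

3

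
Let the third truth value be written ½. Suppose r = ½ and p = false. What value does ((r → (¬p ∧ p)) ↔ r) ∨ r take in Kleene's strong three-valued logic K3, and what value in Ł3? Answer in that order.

In Kleene's strong three-valued logic K3: ¬p = ¬false = true
¬p ∧ p = true ∧ false = false
r → (¬p ∧ p) = ½ → false = ½  [¬½ ∨ false]
(r → (¬p ∧ p)) ↔ r = ½ ↔ ½ = ½
((r → (¬p ∧ p)) ↔ r) ∨ r = ½ ∨ ½ = ½
In Ł3: ¬p = ¬false = true
¬p ∧ p = true ∧ false = false
r → (¬p ∧ p) = ½ → false = ½
(r → (¬p ∧ p)) ↔ r = ½ ↔ ½ = true
((r → (¬p ∧ p)) ↔ r) ∨ r = true ∨ ½ = true
They differ because Kleene's strong three-valued logic K3 and Ł3 treat ½ differently under implication.

½; true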